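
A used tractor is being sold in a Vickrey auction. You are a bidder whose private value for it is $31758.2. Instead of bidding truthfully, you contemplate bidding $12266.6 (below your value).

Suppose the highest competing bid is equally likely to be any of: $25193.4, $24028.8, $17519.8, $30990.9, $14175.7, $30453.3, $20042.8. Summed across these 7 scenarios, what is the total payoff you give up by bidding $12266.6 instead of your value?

$59902.7

The deviation costs you only when the competing bid falls strictly between $12266.6 and $31758.2; elsewhere both bids give the same outcome.
$25193.4: truthful payoff $6564.8, deviation payoff $0 → loss $6564.8.
$24028.8: truthful payoff $7729.4, deviation payoff $0 → loss $7729.4.
$17519.8: truthful payoff $14238.4, deviation payoff $0 → loss $14238.4.
$30990.9: truthful payoff $767.3, deviation payoff $0 → loss $767.3.
$14175.7: truthful payoff $17582.5, deviation payoff $0 → loss $17582.5.
$30453.3: truthful payoff $1304.9, deviation payoff $0 → loss $1304.9.
$20042.8: truthful payoff $11715.4, deviation payoff $0 → loss $11715.4.
Total loss = $6564.8 + $7729.4 + $14238.4 + $767.3 + $17582.5 + $1304.9 + $11715.4 = $59902.7.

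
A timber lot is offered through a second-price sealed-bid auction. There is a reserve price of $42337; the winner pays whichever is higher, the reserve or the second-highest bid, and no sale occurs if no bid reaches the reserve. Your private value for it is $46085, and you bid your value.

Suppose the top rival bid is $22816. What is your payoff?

Your bid $46085 is the highest and exceeds the reserve.
Price = max(second-highest bid, reserve) = max($22816, $42337) = $42337.
Payoff = $46085 − $42337 = $3748.

$3748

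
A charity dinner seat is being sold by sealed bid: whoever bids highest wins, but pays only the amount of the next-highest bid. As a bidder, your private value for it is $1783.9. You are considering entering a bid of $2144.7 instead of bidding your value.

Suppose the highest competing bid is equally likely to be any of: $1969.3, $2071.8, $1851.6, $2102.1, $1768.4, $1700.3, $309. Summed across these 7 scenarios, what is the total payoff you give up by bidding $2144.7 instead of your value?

The deviation costs you only when the competing bid falls strictly between $1783.9 and $2144.7; elsewhere both bids give the same outcome.
$1969.3: truthful payoff $0, deviation payoff −$185.4 → loss $185.4.
$2071.8: truthful payoff $0, deviation payoff −$287.9 → loss $287.9.
$1851.6: truthful payoff $0, deviation payoff −$67.7 → loss $67.7.
$2102.1: truthful payoff $0, deviation payoff −$318.2 → loss $318.2.
$1768.4: outcomes coincide → loss $0.
$1700.3: outcomes coincide → loss $0.
$309: outcomes coincide → loss $0.
Total loss = $185.4 + $287.9 + $67.7 + $318.2 = $859.2.

$859.2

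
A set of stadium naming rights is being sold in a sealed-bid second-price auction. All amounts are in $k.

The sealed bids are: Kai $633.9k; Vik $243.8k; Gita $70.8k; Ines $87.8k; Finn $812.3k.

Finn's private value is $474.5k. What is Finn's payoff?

−$159.4k

Highest bid: Finn at $812.3k, so Finn wins.
Second-highest bid: Kai at $633.9k — that is the price the winner pays.
Finn's payoff = value − price = $474.5k − $633.9k = −$159.4k.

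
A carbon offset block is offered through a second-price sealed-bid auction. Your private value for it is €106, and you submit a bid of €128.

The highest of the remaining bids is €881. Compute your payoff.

€0

Your bid €128 is below the highest competing bid €881, so you lose.
A losing bidder pays nothing and receives nothing: payoff = €0.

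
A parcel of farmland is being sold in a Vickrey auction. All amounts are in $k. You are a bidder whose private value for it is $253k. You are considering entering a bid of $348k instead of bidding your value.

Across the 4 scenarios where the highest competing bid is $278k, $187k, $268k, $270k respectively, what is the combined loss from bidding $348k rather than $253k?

$57k

The deviation costs you only when the competing bid falls strictly between $253k and $348k; elsewhere both bids give the same outcome.
$278k: truthful payoff $0k, deviation payoff −$25k → loss $25k.
$187k: outcomes coincide → loss $0k.
$268k: truthful payoff $0k, deviation payoff −$15k → loss $15k.
$270k: truthful payoff $0k, deviation payoff −$17k → loss $17k.
Total loss = $25k + $15k + $17k = $57k.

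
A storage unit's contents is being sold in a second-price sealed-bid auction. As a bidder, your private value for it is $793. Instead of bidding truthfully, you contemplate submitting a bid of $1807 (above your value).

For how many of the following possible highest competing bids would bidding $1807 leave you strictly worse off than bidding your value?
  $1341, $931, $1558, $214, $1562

4

The deviation hurts exactly when the highest competing bid lies strictly between $793 and $1807 — overbidding then wins at a price above your value.
$1341: inside the interval → strictly worse (loss $548).
$931: inside the interval → strictly worse (loss $138).
$1558: inside the interval → strictly worse (loss $765).
$214: below both → same outcome either way.
$1562: inside the interval → strictly worse (loss $769).
Count: 4.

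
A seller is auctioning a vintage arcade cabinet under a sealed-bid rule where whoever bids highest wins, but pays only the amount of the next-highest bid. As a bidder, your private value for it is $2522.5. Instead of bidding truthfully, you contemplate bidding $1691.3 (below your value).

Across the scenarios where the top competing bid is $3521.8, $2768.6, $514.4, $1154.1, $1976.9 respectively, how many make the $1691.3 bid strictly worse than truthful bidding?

The deviation hurts exactly when the highest competing bid lies strictly between $1691.3 and $2522.5 — underbidding then forfeits a profitable win.
$3521.8: above both → same outcome either way.
$2768.6: above both → same outcome either way.
$514.4: below both → same outcome either way.
$1154.1: below both → same outcome either way.
$1976.9: inside the interval → strictly worse (loss $545.6).
Count: 1.

1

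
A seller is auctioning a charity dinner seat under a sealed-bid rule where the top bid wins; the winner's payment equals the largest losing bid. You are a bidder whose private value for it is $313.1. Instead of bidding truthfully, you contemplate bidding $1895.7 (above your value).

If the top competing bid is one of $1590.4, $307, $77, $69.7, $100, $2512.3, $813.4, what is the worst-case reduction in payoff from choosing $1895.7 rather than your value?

$1590.4: truthful gives $0, deviation gives −$1277.3 → loss $1277.3.
$307: same outcome either way → loss $0.
$77: same outcome either way → loss $0.
$69.7: same outcome either way → loss $0.
$100: same outcome either way → loss $0.
$2512.3: same outcome either way → loss $0.
$813.4: truthful gives $0, deviation gives −$500.3 → loss $500.3.
Maximum loss: $1277.3.

$1277.3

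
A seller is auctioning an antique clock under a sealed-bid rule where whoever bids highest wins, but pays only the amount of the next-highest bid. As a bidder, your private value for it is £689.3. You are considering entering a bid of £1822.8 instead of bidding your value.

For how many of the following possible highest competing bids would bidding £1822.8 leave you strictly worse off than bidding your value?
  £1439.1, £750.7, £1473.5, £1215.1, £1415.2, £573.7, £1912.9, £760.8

6

The deviation hurts exactly when the highest competing bid lies strictly between £689.3 and £1822.8 — overbidding then wins at a price above your value.
£1439.1: inside the interval → strictly worse (loss £749.8).
£750.7: inside the interval → strictly worse (loss £61.4).
£1473.5: inside the interval → strictly worse (loss £784.2).
£1215.1: inside the interval → strictly worse (loss £525.8).
£1415.2: inside the interval → strictly worse (loss £725.9).
£573.7: below both → same outcome either way.
£1912.9: above both → same outcome either way.
£760.8: inside the interval → strictly worse (loss £71.5).
Count: 6.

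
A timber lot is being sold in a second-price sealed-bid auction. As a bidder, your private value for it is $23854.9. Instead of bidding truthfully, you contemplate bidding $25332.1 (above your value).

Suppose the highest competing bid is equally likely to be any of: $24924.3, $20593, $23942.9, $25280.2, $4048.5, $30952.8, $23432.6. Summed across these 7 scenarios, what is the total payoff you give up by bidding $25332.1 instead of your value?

$2582.7

The deviation costs you only when the competing bid falls strictly between $23854.9 and $25332.1; elsewhere both bids give the same outcome.
$24924.3: truthful payoff $0, deviation payoff −$1069.4 → loss $1069.4.
$20593: outcomes coincide → loss $0.
$23942.9: truthful payoff $0, deviation payoff −$88 → loss $88.
$25280.2: truthful payoff $0, deviation payoff −$1425.3 → loss $1425.3.
$4048.5: outcomes coincide → loss $0.
$30952.8: outcomes coincide → loss $0.
$23432.6: outcomes coincide → loss $0.
Total loss = $1069.4 + $88 + $1425.3 = $2582.7.
In a second-price auction your bid sets only whether you win, not what you pay, so bidding your true value is weakly dominant.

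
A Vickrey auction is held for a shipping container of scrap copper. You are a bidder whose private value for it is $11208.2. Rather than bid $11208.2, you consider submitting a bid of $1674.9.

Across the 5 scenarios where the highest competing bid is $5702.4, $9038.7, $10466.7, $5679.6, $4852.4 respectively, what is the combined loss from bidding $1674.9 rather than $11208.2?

$20301.2

The deviation costs you only when the competing bid falls strictly between $1674.9 and $11208.2; elsewhere both bids give the same outcome.
$5702.4: truthful payoff $5505.8, deviation payoff $0 → loss $5505.8.
$9038.7: truthful payoff $2169.5, deviation payoff $0 → loss $2169.5.
$10466.7: truthful payoff $741.5, deviation payoff $0 → loss $741.5.
$5679.6: truthful payoff $5528.6, deviation payoff $0 → loss $5528.6.
$4852.4: truthful payoff $6355.8, deviation payoff $0 → loss $6355.8.
Total loss = $5505.8 + $2169.5 + $741.5 + $5528.6 + $6355.8 = $20301.2.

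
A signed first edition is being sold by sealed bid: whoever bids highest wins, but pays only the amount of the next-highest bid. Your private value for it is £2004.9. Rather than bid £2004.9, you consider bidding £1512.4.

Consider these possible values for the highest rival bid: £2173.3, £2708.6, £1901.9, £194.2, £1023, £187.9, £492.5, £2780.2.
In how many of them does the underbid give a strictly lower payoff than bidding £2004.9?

1

The deviation hurts exactly when the highest competing bid lies strictly between £1512.4 and £2004.9 — underbidding then forfeits a profitable win.
£2173.3: above both → same outcome either way.
£2708.6: above both → same outcome either way.
£1901.9: inside the interval → strictly worse (loss £103).
£194.2: below both → same outcome either way.
£1023: below both → same outcome either way.
£187.9: below both → same outcome either way.
£492.5: below both → same outcome either way.
£2780.2: above both → same outcome either way.
Count: 1.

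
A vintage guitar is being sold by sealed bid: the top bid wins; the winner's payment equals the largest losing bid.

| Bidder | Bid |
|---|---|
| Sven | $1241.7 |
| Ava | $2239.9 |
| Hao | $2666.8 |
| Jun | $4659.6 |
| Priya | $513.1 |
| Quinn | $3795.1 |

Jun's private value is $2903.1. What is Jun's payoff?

Highest bid: Jun at $4659.6, so Jun wins.
Second-highest bid: Quinn at $3795.1 — that is the price the winner pays.
Jun's payoff = value − price = $2903.1 − $3795.1 = −$892.

−$892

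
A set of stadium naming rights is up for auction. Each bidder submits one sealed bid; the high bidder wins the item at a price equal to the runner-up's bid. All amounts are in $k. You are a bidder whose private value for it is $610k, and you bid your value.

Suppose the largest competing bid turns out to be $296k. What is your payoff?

$314k

Your bid $610k exceeds the highest competing bid $296k, so you win.
In a second-price auction the winner pays the second-highest bid, $296k.
Payoff = value − price = $610k − $296k = $314k.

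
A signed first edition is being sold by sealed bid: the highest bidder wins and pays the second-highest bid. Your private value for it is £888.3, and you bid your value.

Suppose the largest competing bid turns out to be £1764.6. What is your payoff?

Your bid £888.3 is below the highest competing bid £1764.6, so you lose.
A losing bidder pays nothing and receives nothing: payoff = £0.

£0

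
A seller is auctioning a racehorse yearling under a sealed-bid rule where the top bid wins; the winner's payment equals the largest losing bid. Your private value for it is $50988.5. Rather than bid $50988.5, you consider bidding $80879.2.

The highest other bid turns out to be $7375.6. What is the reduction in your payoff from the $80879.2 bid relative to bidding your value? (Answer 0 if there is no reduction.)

$0

Bidding your value $50988.5: you win (since $50988.5 > $7375.6) and pay $7375.6. Payoff $43612.9.
Bidding $80879.2: you win and pay $7375.6. Payoff $50988.5 − $7375.6 = $43612.9.
Difference = $43612.9 − $43612.9 = $0; both bids lead to the same outcome because the competing bid is below both your value and your alternative bid.
Truthful bidding weakly dominates here: raising your bid can only win items priced above your value, and lowering it can only forfeit items priced below.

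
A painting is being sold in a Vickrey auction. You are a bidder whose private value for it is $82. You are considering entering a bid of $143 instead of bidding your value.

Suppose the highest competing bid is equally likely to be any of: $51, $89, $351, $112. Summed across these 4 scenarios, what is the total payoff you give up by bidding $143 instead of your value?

The deviation costs you only when the competing bid falls strictly between $82 and $143; elsewhere both bids give the same outcome.
$51: outcomes coincide → loss $0.
$89: truthful payoff $0, deviation payoff −$7 → loss $7.
$351: outcomes coincide → loss $0.
$112: truthful payoff $0, deviation payoff −$30 → loss $30.
Total loss = $7 + $30 = $37.
In a second-price auction your bid sets only whether you win, not what you pay, so bidding your true value is weakly dominant.

$37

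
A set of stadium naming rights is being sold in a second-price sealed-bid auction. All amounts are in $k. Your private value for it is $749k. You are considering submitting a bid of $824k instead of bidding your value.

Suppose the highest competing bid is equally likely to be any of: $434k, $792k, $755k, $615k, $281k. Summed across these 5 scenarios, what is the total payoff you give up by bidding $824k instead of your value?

The deviation costs you only when the competing bid falls strictly between $749k and $824k; elsewhere both bids give the same outcome.
$434k: outcomes coincide → loss $0k.
$792k: truthful payoff $0k, deviation payoff −$43k → loss $43k.
$755k: truthful payoff $0k, deviation payoff −$6k → loss $6k.
$615k: outcomes coincide → loss $0k.
$281k: outcomes coincide → loss $0k.
Total loss = $43k + $6k = $49k.
Truthful bidding weakly dominates here: raising your bid can only win items priced above your value, and lowering it can only forfeit items priced below.

$49k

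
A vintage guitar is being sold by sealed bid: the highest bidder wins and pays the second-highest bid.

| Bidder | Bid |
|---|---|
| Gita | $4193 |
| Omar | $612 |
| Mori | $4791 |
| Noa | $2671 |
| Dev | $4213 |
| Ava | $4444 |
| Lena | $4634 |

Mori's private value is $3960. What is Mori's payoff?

Highest bid: Mori at $4791, so Mori wins.
Second-highest bid: Lena at $4634 — that is the price the winner pays.
Mori's payoff = value − price = $3960 − $4634 = −$674.

−$674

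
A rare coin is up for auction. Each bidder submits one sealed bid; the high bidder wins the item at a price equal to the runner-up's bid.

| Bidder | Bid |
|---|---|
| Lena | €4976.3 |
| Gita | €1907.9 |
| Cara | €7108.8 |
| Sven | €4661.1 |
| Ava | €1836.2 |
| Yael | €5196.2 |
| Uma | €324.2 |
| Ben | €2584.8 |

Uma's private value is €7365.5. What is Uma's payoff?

€0

Highest bid: Cara at €7108.8, so Cara wins.
Second-highest bid: Yael at €5196.2 — that is the price the winner pays.
Uma did not win, so Uma pays nothing and receives nothing: payoff €0.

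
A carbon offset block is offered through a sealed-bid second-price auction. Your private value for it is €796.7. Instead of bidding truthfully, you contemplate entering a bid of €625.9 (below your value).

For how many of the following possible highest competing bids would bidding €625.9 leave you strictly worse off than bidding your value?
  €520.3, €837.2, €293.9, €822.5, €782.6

1

The deviation hurts exactly when the highest competing bid lies strictly between €625.9 and €796.7 — underbidding then forfeits a profitable win.
€520.3: below both → same outcome either way.
€837.2: above both → same outcome either way.
€293.9: below both → same outcome either way.
€822.5: above both → same outcome either way.
€782.6: inside the interval → strictly worse (loss €14.1).
Count: 1.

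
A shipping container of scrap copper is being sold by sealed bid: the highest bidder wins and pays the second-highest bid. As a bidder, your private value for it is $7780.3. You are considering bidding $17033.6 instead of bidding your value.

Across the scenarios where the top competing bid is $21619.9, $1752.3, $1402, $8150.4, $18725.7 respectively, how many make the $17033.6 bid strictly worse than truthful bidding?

The deviation hurts exactly when the highest competing bid lies strictly between $7780.3 and $17033.6 — overbidding then wins at a price above your value.
$21619.9: above both → same outcome either way.
$1752.3: below both → same outcome either way.
$1402: below both → same outcome either way.
$8150.4: inside the interval → strictly worse (loss $370.1).
$18725.7: above both → same outcome either way.
Count: 1.

1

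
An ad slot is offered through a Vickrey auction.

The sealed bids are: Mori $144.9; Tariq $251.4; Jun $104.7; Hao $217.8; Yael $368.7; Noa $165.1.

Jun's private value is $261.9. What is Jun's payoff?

Highest bid: Yael at $368.7, so Yael wins.
Second-highest bid: Tariq at $251.4 — that is the price the winner pays.
Jun did not win, so Jun pays nothing and receives nothing: payoff $0.

$0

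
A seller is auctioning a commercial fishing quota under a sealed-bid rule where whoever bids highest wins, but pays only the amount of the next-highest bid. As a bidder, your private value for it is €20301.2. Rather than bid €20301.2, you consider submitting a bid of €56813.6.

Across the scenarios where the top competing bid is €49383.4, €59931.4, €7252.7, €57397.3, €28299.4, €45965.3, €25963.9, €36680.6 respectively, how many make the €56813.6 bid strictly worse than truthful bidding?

5

The deviation hurts exactly when the highest competing bid lies strictly between €20301.2 and €56813.6 — overbidding then wins at a price above your value.
€49383.4: inside the interval → strictly worse (loss €29082.2).
€59931.4: above both → same outcome either way.
€7252.7: below both → same outcome either way.
€57397.3: above both → same outcome either way.
€28299.4: inside the interval → strictly worse (loss €7998.2).
€45965.3: inside the interval → strictly worse (loss €25664.1).
€25963.9: inside the interval → strictly worse (loss €5662.7).
€36680.6: inside the interval → strictly worse (loss €16379.4).
Count: 5.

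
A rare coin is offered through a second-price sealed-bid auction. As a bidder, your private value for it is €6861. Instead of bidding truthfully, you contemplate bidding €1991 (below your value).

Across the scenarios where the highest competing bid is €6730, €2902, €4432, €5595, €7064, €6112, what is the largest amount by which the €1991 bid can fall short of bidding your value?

€6730: truthful gives €131, deviation gives €0 → loss €131.
€2902: truthful gives €3959, deviation gives €0 → loss €3959.
€4432: truthful gives €2429, deviation gives €0 → loss €2429.
€5595: truthful gives €1266, deviation gives €0 → loss €1266.
€7064: same outcome either way → loss €0.
€6112: truthful gives €749, deviation gives €0 → loss €749.
Maximum loss: €3959.

€3959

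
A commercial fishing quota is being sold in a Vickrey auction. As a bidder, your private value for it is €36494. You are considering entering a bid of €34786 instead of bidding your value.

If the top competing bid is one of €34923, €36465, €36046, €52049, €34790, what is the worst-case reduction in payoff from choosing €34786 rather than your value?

€34923: truthful gives €1571, deviation gives €0 → loss €1571.
€36465: truthful gives €29, deviation gives €0 → loss €29.
€36046: truthful gives €448, deviation gives €0 → loss €448.
€52049: same outcome either way → loss €0.
€34790: truthful gives €1704, deviation gives €0 → loss €1704.
Maximum loss: €1704.

€1704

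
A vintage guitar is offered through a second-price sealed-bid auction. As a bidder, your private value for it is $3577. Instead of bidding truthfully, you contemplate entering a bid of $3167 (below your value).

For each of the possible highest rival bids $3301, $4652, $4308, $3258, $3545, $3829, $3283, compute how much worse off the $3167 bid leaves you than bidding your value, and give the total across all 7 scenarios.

$921

The deviation costs you only when the competing bid falls strictly between $3167 and $3577; elsewhere both bids give the same outcome.
$3301: truthful payoff $276, deviation payoff $0 → loss $276.
$4652: outcomes coincide → loss $0.
$4308: outcomes coincide → loss $0.
$3258: truthful payoff $319, deviation payoff $0 → loss $319.
$3545: truthful payoff $32, deviation payoff $0 → loss $32.
$3829: outcomes coincide → loss $0.
$3283: truthful payoff $294, deviation payoff $0 → loss $294.
Total loss = $276 + $319 + $32 + $294 = $921.
Truthful bidding weakly dominates here: raising your bid can only win items priced above your value, and lowering it can only forfeit items priced below.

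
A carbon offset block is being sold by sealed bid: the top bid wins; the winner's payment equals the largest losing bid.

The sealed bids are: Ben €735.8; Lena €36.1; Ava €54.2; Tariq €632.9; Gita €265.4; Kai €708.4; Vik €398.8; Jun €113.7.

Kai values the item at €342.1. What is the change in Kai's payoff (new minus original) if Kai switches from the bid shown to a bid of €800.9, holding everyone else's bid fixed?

The highest bid among the other bidders is €735.8; Kai's bid doesn't change that.
Original bid €708.4: Kai is not highest (top rival bid is €735.8); payoff €0.
Alternative bid €800.9: Kai is highest, pays the top rival bid €735.8; payoff €342.1 − €735.8 = −€393.7.
Change in payoff = −€393.7 − (€0) = −€393.7.

−€393.7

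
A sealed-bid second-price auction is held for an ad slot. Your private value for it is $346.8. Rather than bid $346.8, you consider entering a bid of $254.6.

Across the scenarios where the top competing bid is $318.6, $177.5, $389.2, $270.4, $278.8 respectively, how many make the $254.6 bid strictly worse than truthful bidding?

The deviation hurts exactly when the highest competing bid lies strictly between $254.6 and $346.8 — underbidding then forfeits a profitable win.
$318.6: inside the interval → strictly worse (loss $28.2).
$177.5: below both → same outcome either way.
$389.2: above both → same outcome either way.
$270.4: inside the interval → strictly worse (loss $76.4).
$278.8: inside the interval → strictly worse (loss $68).
Count: 3.

3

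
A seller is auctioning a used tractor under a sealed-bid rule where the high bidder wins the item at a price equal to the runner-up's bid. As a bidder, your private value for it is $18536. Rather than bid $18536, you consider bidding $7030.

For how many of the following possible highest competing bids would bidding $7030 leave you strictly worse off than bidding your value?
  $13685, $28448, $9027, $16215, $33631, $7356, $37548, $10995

5

The deviation hurts exactly when the highest competing bid lies strictly between $7030 and $18536 — underbidding then forfeits a profitable win.
$13685: inside the interval → strictly worse (loss $4851).
$28448: above both → same outcome either way.
$9027: inside the interval → strictly worse (loss $9509).
$16215: inside the interval → strictly worse (loss $2321).
$33631: above both → same outcome either way.
$7356: inside the interval → strictly worse (loss $11180).
$37548: above both → same outcome either way.
$10995: inside the interval → strictly worse (loss $7541).
Count: 5.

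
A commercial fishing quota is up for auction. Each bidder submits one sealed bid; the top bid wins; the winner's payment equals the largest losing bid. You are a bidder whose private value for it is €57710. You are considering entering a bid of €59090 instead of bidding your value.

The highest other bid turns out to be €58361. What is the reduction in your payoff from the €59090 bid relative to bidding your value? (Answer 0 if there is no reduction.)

€651

Bidding your value €57710: you lose (since €57710 < €58361). Payoff €0.
Bidding €59090: you win and pay €58361. Payoff €57710 − €58361 = −€651.
The competing bid €58361 lies between your value and your inflated bid, so overbidding wins an item priced above your value.
Loss from deviating = €0 − (−€651) = €651.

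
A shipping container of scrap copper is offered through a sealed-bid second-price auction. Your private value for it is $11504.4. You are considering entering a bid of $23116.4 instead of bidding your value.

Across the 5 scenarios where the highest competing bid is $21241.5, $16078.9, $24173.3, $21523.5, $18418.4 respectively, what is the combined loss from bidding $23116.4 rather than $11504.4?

The deviation costs you only when the competing bid falls strictly between $11504.4 and $23116.4; elsewhere both bids give the same outcome.
$21241.5: truthful payoff $0, deviation payoff −$9737.1 → loss $9737.1.
$16078.9: truthful payoff $0, deviation payoff −$4574.5 → loss $4574.5.
$24173.3: outcomes coincide → loss $0.
$21523.5: truthful payoff $0, deviation payoff −$10019.1 → loss $10019.1.
$18418.4: truthful payoff $0, deviation payoff −$6914 → loss $6914.
Total loss = $9737.1 + $4574.5 + $10019.1 + $6914 = $31244.7.

$31244.7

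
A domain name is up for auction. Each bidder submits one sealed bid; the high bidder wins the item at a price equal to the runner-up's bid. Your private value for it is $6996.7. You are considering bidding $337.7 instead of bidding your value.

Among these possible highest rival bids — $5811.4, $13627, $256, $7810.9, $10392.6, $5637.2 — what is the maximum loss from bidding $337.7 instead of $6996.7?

$1359.5

$5811.4: truthful gives $1185.3, deviation gives $0 → loss $1185.3.
$13627: same outcome either way → loss $0.
$256: same outcome either way → loss $0.
$7810.9: same outcome either way → loss $0.
$10392.6: same outcome either way → loss $0.
$5637.2: truthful gives $1359.5, deviation gives $0 → loss $1359.5.
Maximum loss: $1359.5.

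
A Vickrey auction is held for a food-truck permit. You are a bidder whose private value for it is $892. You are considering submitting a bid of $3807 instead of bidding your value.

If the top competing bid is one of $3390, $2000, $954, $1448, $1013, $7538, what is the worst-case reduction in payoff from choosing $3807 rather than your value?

$2498

$3390: truthful gives $0, deviation gives −$2498 → loss $2498.
$2000: truthful gives $0, deviation gives −$1108 → loss $1108.
$954: truthful gives $0, deviation gives −$62 → loss $62.
$1448: truthful gives $0, deviation gives −$556 → loss $556.
$1013: truthful gives $0, deviation gives −$121 → loss $121.
$7538: same outcome either way → loss $0.
Maximum loss: $2498.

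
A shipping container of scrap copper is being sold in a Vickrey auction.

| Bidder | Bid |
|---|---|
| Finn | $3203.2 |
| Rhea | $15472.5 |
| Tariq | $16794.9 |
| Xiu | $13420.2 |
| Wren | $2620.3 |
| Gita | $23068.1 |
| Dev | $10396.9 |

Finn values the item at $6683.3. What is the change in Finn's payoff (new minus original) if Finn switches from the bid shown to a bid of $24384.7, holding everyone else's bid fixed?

−$16384.8

The highest bid among the other bidders is $23068.1; Finn's bid doesn't change that.
Original bid $3203.2: Finn is not highest (top rival bid is $23068.1); payoff $0.
Alternative bid $24384.7: Finn is highest, pays the top rival bid $23068.1; payoff $6683.3 − $23068.1 = −$16384.8.
Change in payoff = −$16384.8 − ($0) = −$16384.8.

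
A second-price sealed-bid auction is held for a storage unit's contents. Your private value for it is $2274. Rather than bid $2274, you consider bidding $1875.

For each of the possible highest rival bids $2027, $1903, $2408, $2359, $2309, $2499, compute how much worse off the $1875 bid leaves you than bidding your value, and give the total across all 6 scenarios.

$618

The deviation costs you only when the competing bid falls strictly between $1875 and $2274; elsewhere both bids give the same outcome.
$2027: truthful payoff $247, deviation payoff $0 → loss $247.
$1903: truthful payoff $371, deviation payoff $0 → loss $371.
$2408: outcomes coincide → loss $0.
$2359: outcomes coincide → loss $0.
$2309: outcomes coincide → loss $0.
$2499: outcomes coincide → loss $0.
Total loss = $247 + $371 = $618.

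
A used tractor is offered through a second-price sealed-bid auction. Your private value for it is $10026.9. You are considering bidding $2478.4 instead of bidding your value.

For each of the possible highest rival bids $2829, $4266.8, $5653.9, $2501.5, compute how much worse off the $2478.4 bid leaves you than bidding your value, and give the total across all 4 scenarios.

The deviation costs you only when the competing bid falls strictly between $2478.4 and $10026.9; elsewhere both bids give the same outcome.
$2829: truthful payoff $7197.9, deviation payoff $0 → loss $7197.9.
$4266.8: truthful payoff $5760.1, deviation payoff $0 → loss $5760.1.
$5653.9: truthful payoff $4373, deviation payoff $0 → loss $4373.
$2501.5: truthful payoff $7525.4, deviation payoff $0 → loss $7525.4.
Total loss = $7197.9 + $5760.1 + $4373 + $7525.4 = $24856.4.

$24856.4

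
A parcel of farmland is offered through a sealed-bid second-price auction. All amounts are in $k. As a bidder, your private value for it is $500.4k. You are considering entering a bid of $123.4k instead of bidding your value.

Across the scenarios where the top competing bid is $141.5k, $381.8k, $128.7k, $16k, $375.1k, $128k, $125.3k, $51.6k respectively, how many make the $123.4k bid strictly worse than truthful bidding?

6

The deviation hurts exactly when the highest competing bid lies strictly between $123.4k and $500.4k — underbidding then forfeits a profitable win.
$141.5k: inside the interval → strictly worse (loss $358.9k).
$381.8k: inside the interval → strictly worse (loss $118.6k).
$128.7k: inside the interval → strictly worse (loss $371.7k).
$16k: below both → same outcome either way.
$375.1k: inside the interval → strictly worse (loss $125.3k).
$128k: inside the interval → strictly worse (loss $372.4k).
$125.3k: inside the interval → strictly worse (loss $375.1k).
$51.6k: below both → same outcome either way.
Count: 6.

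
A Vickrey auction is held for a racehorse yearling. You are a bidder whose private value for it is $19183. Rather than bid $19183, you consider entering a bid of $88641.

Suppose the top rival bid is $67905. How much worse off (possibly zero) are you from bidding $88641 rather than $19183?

Bidding your value $19183: you lose (since $19183 < $67905). Payoff $0.
Bidding $88641: you win and pay $67905. Payoff $19183 − $67905 = −$48722.
The competing bid $67905 lies between your value and your inflated bid, so overbidding wins an item priced above your value.
Loss from deviating = $0 − (−$48722) = $48722.
Truthful bidding weakly dominates here: raising your bid can only win items priced above your value, and lowering it can only forfeit items priced below.

$48722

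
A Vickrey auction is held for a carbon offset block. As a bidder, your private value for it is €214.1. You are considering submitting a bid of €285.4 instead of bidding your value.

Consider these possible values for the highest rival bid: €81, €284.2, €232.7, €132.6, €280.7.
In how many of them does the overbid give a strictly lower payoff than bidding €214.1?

The deviation hurts exactly when the highest competing bid lies strictly between €214.1 and €285.4 — overbidding then wins at a price above your value.
€81: below both → same outcome either way.
€284.2: inside the interval → strictly worse (loss €70.1).
€232.7: inside the interval → strictly worse (loss €18.6).
€132.6: below both → same outcome either way.
€280.7: inside the interval → strictly worse (loss €66.6).
Count: 3.

3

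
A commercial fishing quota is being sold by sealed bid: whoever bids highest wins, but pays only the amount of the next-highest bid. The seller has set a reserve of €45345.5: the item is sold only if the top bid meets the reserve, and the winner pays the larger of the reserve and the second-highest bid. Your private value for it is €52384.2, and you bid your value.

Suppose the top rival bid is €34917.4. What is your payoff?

Your bid €52384.2 is the highest and exceeds the reserve.
Price = max(second-highest bid, reserve) = max(€34917.4, €45345.5) = €45345.5.
Payoff = €52384.2 − €45345.5 = €7038.7.

€7038.7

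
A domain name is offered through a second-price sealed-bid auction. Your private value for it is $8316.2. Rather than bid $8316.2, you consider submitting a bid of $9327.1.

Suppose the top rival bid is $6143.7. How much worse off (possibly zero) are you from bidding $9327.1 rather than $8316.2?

$0

Bidding your value $8316.2: you win (since $8316.2 > $6143.7) and pay $6143.7. Payoff $2172.5.
Bidding $9327.1: you win and pay $6143.7. Payoff $8316.2 − $6143.7 = $2172.5.
Difference = $2172.5 − $2172.5 = $0; both bids lead to the same outcome because the competing bid is below both your value and your alternative bid.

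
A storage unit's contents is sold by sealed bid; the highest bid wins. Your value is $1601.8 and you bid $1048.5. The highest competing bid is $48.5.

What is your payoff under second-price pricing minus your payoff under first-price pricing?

You have the highest bid, so you win under either rule.
Second-price: pay $48.5 → payoff $1553.3.
First-price: pay your own bid $1048.5 → payoff $553.3.
Difference = $1553.3 − ($553.3) = $1000.

$1000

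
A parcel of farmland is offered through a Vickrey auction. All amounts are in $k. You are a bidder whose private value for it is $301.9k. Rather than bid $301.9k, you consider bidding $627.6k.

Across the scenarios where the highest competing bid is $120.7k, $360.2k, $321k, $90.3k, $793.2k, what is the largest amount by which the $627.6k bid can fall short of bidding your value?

$120.7k: same outcome either way → loss $0k.
$360.2k: truthful gives $0k, deviation gives −$58.3k → loss $58.3k.
$321k: truthful gives $0k, deviation gives −$19.1k → loss $19.1k.
$90.3k: same outcome either way → loss $0k.
$793.2k: same outcome either way → loss $0k.
Maximum loss: $58.3k.

$58.3k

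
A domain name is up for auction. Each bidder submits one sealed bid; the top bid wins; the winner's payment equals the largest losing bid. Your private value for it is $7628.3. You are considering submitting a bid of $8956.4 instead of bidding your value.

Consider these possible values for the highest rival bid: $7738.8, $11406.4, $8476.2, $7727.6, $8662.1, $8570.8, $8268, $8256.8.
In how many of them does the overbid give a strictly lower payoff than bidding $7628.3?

The deviation hurts exactly when the highest competing bid lies strictly between $7628.3 and $8956.4 — overbidding then wins at a price above your value.
$7738.8: inside the interval → strictly worse (loss $110.5).
$11406.4: above both → same outcome either way.
$8476.2: inside the interval → strictly worse (loss $847.9).
$7727.6: inside the interval → strictly worse (loss $99.3).
$8662.1: inside the interval → strictly worse (loss $1033.8).
$8570.8: inside the interval → strictly worse (loss $942.5).
$8268: inside the interval → strictly worse (loss $639.7).
$8256.8: inside the interval → strictly worse (loss $628.5).
Count: 7.

7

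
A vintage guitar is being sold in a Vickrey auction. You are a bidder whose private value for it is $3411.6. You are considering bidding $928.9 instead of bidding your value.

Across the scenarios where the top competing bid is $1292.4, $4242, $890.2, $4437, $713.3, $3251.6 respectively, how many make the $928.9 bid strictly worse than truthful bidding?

2

The deviation hurts exactly when the highest competing bid lies strictly between $928.9 and $3411.6 — underbidding then forfeits a profitable win.
$1292.4: inside the interval → strictly worse (loss $2119.2).
$4242: above both → same outcome either way.
$890.2: below both → same outcome either way.
$4437: above both → same outcome either way.
$713.3: below both → same outcome either way.
$3251.6: inside the interval → strictly worse (loss $160).
Count: 2.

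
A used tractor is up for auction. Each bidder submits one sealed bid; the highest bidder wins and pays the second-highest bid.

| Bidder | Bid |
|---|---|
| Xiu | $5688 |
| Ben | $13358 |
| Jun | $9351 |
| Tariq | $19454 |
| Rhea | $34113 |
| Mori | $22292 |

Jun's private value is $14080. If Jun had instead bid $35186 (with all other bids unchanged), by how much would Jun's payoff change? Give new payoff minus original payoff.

The highest bid among the other bidders is $34113; Jun's bid doesn't change that.
Original bid $9351: Jun is not highest (top rival bid is $34113); payoff $0.
Alternative bid $35186: Jun is highest, pays the top rival bid $34113; payoff $14080 − $34113 = −$20033.
Change in payoff = −$20033 − ($0) = −$20033.

−$20033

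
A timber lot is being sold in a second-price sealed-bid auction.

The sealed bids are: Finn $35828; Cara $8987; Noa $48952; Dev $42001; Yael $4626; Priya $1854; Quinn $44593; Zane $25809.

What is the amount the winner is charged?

Highest bid: Noa at $48952, so Noa wins.
Second-highest bid: Quinn at $44593 — that is the price the winner pays.

$44593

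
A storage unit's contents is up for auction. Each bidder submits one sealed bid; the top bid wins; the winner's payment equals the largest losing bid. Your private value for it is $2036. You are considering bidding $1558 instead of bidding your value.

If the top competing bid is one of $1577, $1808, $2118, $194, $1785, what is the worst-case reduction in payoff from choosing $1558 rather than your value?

$459

$1577: truthful gives $459, deviation gives $0 → loss $459.
$1808: truthful gives $228, deviation gives $0 → loss $228.
$2118: same outcome either way → loss $0.
$194: same outcome either way → loss $0.
$1785: truthful gives $251, deviation gives $0 → loss $251.
Maximum loss: $459.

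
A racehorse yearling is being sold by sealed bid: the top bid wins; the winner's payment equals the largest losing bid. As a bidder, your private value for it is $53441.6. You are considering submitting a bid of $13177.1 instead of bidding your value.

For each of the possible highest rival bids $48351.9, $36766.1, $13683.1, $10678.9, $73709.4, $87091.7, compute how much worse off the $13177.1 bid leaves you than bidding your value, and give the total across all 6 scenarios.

$61523.7

The deviation costs you only when the competing bid falls strictly between $13177.1 and $53441.6; elsewhere both bids give the same outcome.
$48351.9: truthful payoff $5089.7, deviation payoff $0 → loss $5089.7.
$36766.1: truthful payoff $16675.5, deviation payoff $0 → loss $16675.5.
$13683.1: truthful payoff $39758.5, deviation payoff $0 → loss $39758.5.
$10678.9: outcomes coincide → loss $0.
$73709.4: outcomes coincide → loss $0.
$87091.7: outcomes coincide → loss $0.
Total loss = $5089.7 + $16675.5 + $39758.5 = $61523.7.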